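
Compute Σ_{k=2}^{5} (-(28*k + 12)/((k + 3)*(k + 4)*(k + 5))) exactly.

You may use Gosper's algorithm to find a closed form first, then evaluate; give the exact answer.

The ratio is (k + 3)*(7*k + 10)/((k + 6)*(7*k + 3)).
Factor: A=k + 3; B=k + 6; C=k + 3/7.
f must satisfy (k + 3)·f(k+1) − (k + 5)·f(k) = k + 3/7.
Degrees (1,1,1) ⇒ d ≤ 2.
Match coefficients ⇒ f(k) = k**2/7.
Get s_k = R·t_k = -4*k**2/(k**2 + 7*k + 12) with R(k) = B(k−1)f(k)/C(k) = k**2*(k + 5)/(7*k + 3).
Verify: 4*(-7*k - 3)/(k**3 + 12*k**2 + 47*k + 60) matches t_k.
Evaluate s at k=6 and k=2: -8/5 and -8/15; difference -16/15.

Σ = -16/15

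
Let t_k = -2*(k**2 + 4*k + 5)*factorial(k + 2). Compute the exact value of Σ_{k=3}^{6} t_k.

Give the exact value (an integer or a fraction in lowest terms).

Σ = -5805120

r(k) = (k + 3)*(4*k + (k + 1)**2 + 9)/(k**2 + 4*k + 5) after simplifying.
Factor: A=k + 3; B=1; C=k**2 + 4*k + 5.
Need (k + 3)·f(k+1) − (1)·f(k) = k**2 + 4*k + 5.
deg f ≤ 1 (via 1,0,2).
Coefficient equations give f(k) = k + 1.
Certificate R = B(k−1)f/C = (k + 1)/(k**2 + 4*k + 5) gives s_k = -2*(k + 1)*factorial(k + 2).
Verify: -2*(k**2 + 4*k + 5)*factorial(k + 2) matches t_k.
Sum = s_(7) − s_(3); s_(7) = -5806080, s_(3) = -960 ⇒ -5805120.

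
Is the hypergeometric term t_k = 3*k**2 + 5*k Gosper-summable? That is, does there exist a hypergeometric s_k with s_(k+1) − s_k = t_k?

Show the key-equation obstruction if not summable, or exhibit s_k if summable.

Yes. s_k = k*(k**2 + k - 2).

Ratio r(k) = (3*k**2 + 11*k + 8)/(k*(3*k + 5)).
So A=1 and B=1, with C=k**2 + 5*k/3.
Solve (1)·f(k+1) − (1)·f(k) = k**2 + 5*k/3.
Bound: deg f ≤ 3.
Match coefficients ⇒ f(k) = k*(k - 1)*(k + 2)/3.
Then R = B(k−1)f/C = (k - 1)*(k + 2)/(3*k + 5), so s_k = R(k)·t_k = k*(k**2 + k - 2).
Δs = k*(3*k + 5), as required.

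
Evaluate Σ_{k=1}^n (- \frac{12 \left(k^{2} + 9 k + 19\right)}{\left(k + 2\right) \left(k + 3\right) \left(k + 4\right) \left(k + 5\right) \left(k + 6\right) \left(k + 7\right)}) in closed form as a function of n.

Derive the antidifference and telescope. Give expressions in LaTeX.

S(n) = \frac{4 n \left(- n^{2} - 15 n - 71\right)}{105 \left(n^{3} + 15 n^{2} + 71 n + 105\right)}

Compute t_(k+1)/t_k: get (k + 2)*(9*k + (k + 1)**2 + 28)/((k + 8)*(k**2 + 9*k + 19)).
Factor: A=k + 2; B=k + 8; C=k**2 + 9*k + 19.
Key eq: (k + 2)·f(k+1) = (k + 7)·f(k) + (k**2 + 9*k + 19).
d = 5 from the (1,1,2) case.
Match coefficients ⇒ f(k) = k*(k + 3)*(k + 5)*(k**2 + 12*k + 44)/144.
Then R = B(k−1)f/C = k*(k + 3)*(k + 5)*(k + 7)*(k**2 + 12*k + 44)/(144*(k**2 + 9*k + 19)), so s_k = R(k)·t_k = k*(-k**2 - 12*k - 44)/(12*(k**3 + 12*k**2 + 44*k + 48)).
Verify: 12*(-k**2 - 9*k - 19)/(k**6 + 27*k**5 + 295*k**4 + 1665*k**3 + 5104*k**2 + 8028*k + 5040) matches t_k.
s_(n+1) = (-n**3 - 15*n**2 - 71*n - 57)/(12*(n**3 + 15*n**2 + 71*n + 105)) and s_(1) = -19/420, so S(n) = 4*n*(-n**2 - 15*n - 71)/(105*(n**3 + 15*n**2 + 71*n + 105)).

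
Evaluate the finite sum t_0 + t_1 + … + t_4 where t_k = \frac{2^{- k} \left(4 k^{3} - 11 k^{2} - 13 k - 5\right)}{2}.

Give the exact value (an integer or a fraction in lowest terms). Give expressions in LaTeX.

t_(k+1)/t_k = (4*k**3 + k**2 - 23*k - 25)/(2*(4*k**3 - 11*k**2 - 13*k - 5)).
Gosper form: A/B · C(k+1)/C(k) with A=1/2, B=1, C=k**3 - 11*k**2/4 - 13*k/4 - 5/4.
f must satisfy (1/2)·f(k+1) − (1)·f(k) = k**3 - 11*k**2/4 - 13*k/4 - 5/4.
deg f ≤ 3 (via 0,0,3).
A polynomial solution: f(k) = -(4*k**3 + k**2 + k + 1)/2.
Certificate R = B(k−1)f/C = -2*(4*k**3 + k**2 + k + 1)/(4*k**3 - 11*k**2 - 13*k - 5) gives s_k = (-4*k**3 - k**2 - k - 1)/2**k.
Δs = (4*k**3 - 11*k**2 - 13*k - 5)/(2*2**k), as required.
Sum = s_(5) − s_(0); s_(5) = -531/32, s_(0) = -1 ⇒ -499/32.

Σ = -499/32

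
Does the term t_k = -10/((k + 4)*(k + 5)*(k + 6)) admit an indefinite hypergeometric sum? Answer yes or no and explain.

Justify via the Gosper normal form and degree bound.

Compute t_(k+1)/t_k: get (k + 4)/(k + 7).
So A=k + 4 and B=k + 7, with C=1.
Set up (k + 4)·f(k+1) − (k + 6)·f(k) − (1) = 0.
From deg A=1, deg B=1, deg C=0: d=2.
Solve for f: f(k) = k*(k + 9)/40 (degree 2 ≤ 2).
Get s_k = R·t_k = k*(-k - 9)/(4*(k + 4)*(k + 5)) with R(k) = B(k−1)f(k)/C(k) = k*(k + 6)*(k + 9)/40.
Δs = -10/(k**3 + 15*k**2 + 74*k + 120), as required.

Yes. s_k = k*(-k - 9)/(4*(k + 4)*(k + 5)).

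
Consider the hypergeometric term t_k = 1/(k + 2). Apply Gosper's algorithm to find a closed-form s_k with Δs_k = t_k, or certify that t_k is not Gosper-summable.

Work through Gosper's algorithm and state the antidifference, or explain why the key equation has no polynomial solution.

none (Gosper's algorithm certifies no s_k)

Step 1: r(k) = (k + 2)/(k + 3).
So A=k + 2 and B=k + 3, with C=1.
Set up (k + 2)·f(k+1) − (k + 2)·f(k) − (1) = 0.
Bound: deg f ≤ 0.
f = c0 ⇒ A·f(k+1) − B(k−1)·f(k) − C = -1. The system {-1 = 0} is inconsistent; no antidifference.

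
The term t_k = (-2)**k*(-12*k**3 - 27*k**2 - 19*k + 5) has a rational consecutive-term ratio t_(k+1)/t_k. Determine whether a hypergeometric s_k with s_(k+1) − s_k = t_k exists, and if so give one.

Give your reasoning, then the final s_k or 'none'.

Ratio r(k) = 2*(-12*k**3 - 63*k**2 - 109*k - 53)/(12*k**3 + 27*k**2 + 19*k - 5).
So A=-2 and B=1, with C=k**3 + 9*k**2/4 + 19*k/12 - 5/12.
Set up (-2)·f(k+1) − (1)·f(k) − (k**3 + 9*k**2/4 + 19*k/12 - 5/12) = 0.
Bound: deg f ≤ 3.
A polynomial solution: f(k) = -(4*k**3 + k**2 - 3*k - 3)/12.
Then R = B(k−1)f/C = -(4*k**3 + k**2 - 3*k - 3)/(12*k**3 + 27*k**2 + 19*k - 5), so s_k = R(k)·t_k = (-2)**k*(4*k**3 + k**2 - 3*k - 3).
Verify: (-2)**k*(-12*k**3 - 27*k**2 - 19*k + 5) matches t_k.

s_k = (-2)**k*(4*k**3 + k**2 - 3*k - 3)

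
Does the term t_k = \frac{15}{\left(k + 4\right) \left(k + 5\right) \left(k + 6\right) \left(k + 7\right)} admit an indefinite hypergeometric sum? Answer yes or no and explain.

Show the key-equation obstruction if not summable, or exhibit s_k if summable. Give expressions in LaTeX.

r(k) = (k + 4)/(k + 8) after simplifying.
Take A(k)=k + 4, B(k)=k + 8, C(k)=1.
Need (k + 4)·f(k+1) − (k + 7)·f(k) = 1.
deg f ≤ 3 (via 1,1,0).
Match coefficients ⇒ f(k) = k*(k**2 + 15*k + 74)/360.
Certificate R = B(k−1)f/C = k*(k + 7)*(k**2 + 15*k + 74)/360 gives s_k = k*(k**2 + 15*k + 74)/(24*(k + 4)*(k + 5)*(k + 6)).
Verify: 15/(k**4 + 22*k**3 + 179*k**2 + 638*k + 840) matches t_k.

Yes. s_k = \frac{k \left(k^{2} + 15 k + 74\right)}{24 \left(k + 4\right) \left(k + 5\right) \left(k + 6\right)}.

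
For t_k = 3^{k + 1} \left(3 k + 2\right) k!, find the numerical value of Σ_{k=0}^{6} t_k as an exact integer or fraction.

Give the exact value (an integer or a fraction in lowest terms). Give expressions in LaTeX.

Σ = 33067437

Ratio r(k) = 3*(k + 1)*(3*k + 5)/(3*k + 2).
Take A(k)=3*k + 3, B(k)=1, C(k)=k + 2/3.
f must satisfy (3*k + 3)·f(k+1) − (1)·f(k) = k + 2/3.
Degrees (1,0,1) ⇒ d ≤ 0.
Coefficient equations give f(k) = 1/3.
R(k) = B(k−1)·f(k)/C(k) = 1/(3*k + 2); s_k = R·t_k = 3**(k + 1)*factorial(k).
s_(k+1) − s_k = 3**(k + 1)*(3*k + 2)*factorial(k) = t_k.
Σ_(k=0)^(6) t_k = s_(7) − s_(0) = 33067440 − (3) = 33067437.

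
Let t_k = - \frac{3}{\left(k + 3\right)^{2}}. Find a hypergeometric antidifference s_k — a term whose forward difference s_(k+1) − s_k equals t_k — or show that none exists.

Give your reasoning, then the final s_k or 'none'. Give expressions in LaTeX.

Step 1: r(k) = (k + 3)**2/(k + 4)**2.
Normal form (A,B,C) = (k**2 + 6*k + 9, k**2 + 8*k + 16, 1).
f must satisfy (k**2 + 6*k + 9)·f(k+1) − (k**2 + 6*k + 9)·f(k) = 1.
From deg A=2, deg B=2, deg C=0: d=0.
Generic f = c0 gives residual -1; -1 = 0 cannot hold, so t_k is not Gosper-summable.

none — t_k is not Gosper-summable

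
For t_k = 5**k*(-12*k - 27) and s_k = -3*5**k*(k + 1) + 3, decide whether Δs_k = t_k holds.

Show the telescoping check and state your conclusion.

valid; difference matches t_k

s_(k+1) = -15*5**k*(k + 2) + 3
s_(k+1) − s_k = 5**k*(-12*k - 27)
(s_(k+1) − s_k) − t_k = 0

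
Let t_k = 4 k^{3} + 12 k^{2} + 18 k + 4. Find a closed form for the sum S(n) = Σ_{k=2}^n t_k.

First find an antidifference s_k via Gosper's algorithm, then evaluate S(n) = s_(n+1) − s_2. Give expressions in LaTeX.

Compute t_(k+1)/t_k: get (2*k**3 + 12*k**2 + 27*k + 19)/(2*k**3 + 6*k**2 + 9*k + 2).
Gosper form: A/B · C(k+1)/C(k) with A=1, B=1, C=k**3 + 3*k**2 + 9*k/2 + 1.
Key eq: (1)·f(k+1) = (1)·f(k) + (k**3 + 3*k**2 + 9*k/2 + 1).
d = 4 from the (0,0,3) case.
Coefficient equations give f(k) = k*(k**3 + 2*k**2 + 4*k - 3)/4.
R(k) = B(k−1)·f(k)/C(k) = k*(k**3 + 2*k**2 + 4*k - 3)/(2*(2*k**3 + 6*k**2 + 9*k + 2)); s_k = R·t_k = k*(k**3 + 2*k**2 + 4*k - 3).
Δs = 4*k**3 + 12*k**2 + 18*k + 4, as required.
Evaluate: s_(n+1) = n**4 + 6*n**3 + 16*n**2 + 15*n + 4; subtract s_(2) = 42 ⇒ S(n) = n**4 + 6*n**3 + 16*n**2 + 15*n - 38.

S(n) = n^{4} + 6 n^{3} + 16 n^{2} + 15 n - 38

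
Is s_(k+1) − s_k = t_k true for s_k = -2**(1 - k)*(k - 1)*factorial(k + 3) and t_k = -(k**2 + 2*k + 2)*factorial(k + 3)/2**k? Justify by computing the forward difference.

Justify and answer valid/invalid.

Valid: the claim telescopes to t_k.

s_(k+1) = -k*factorial(k + 4)/2**k
s_(k+1) − s_k = -(k**2 + 2*k + 2)*factorial(k + 3)/2**k
(s_(k+1) − s_k) − t_k = 0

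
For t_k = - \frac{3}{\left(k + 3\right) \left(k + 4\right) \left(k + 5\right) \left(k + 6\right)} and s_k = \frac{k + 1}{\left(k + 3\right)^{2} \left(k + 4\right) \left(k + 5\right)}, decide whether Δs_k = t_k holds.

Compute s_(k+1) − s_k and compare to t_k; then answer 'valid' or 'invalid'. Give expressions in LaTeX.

s_(k+1) = (k + 2)/((k + 4)**2*(k + 5)*(k + 6))
s_(k+1) − s_k = (-(k + 1)*(k + 4)*(k + 6) + (k + 2)*(k + 3)**2)/((k + 3)**2*(k + 4)**2*(k + 5)*(k + 6))
(s_(k+1) − s_k) − t_k = 2*(4*k + 15)/(k**6 + 25*k**5 + 257*k**4 + 1391*k**3 + 4182*k**2 + 6624*k + 4320)

Invalid: residual \frac{2 \left(4 k + 15\right)}{k^{6} + 25 k^{5} + 257 k^{4} + 1391 k^{3} + 4182 k^{2} + 6624 k + 4320} ≠ 0.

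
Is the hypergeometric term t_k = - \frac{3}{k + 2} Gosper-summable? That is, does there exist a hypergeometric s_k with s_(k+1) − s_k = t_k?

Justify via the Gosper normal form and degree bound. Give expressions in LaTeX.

Ratio r(k) = (k + 2)/(k + 3).
So A=k + 2 and B=k + 3, with C=1.
Key eq: (k + 2)·f(k+1) = (k + 2)·f(k) + (1).
d = 0 from the (1,1,0) case.
Write f(k) = c0. Then LHS − RHS = -1, requiring -1 = 0: contradictory. No certificate.

No — the linear system for f has no solution.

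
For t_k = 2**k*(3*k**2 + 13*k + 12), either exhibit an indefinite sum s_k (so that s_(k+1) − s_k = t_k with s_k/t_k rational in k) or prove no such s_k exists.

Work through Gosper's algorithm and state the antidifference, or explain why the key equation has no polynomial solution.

Compute t_(k+1)/t_k: get 2*(3*k**2 + 19*k + 28)/(3*k**2 + 13*k + 12).
So A=2 and B=1, with C=k**2 + 13*k/3 + 4.
Solve (2)·f(k+1) − (1)·f(k) = k**2 + 13*k/3 + 4.
Bound: deg f ≤ 2.
Match coefficients ⇒ f(k) = (3*k**2 + k + 4)/3.
Get s_k = R·t_k = 2**k*(3*k**2 + k + 4) with R(k) = B(k−1)f(k)/C(k) = (3*k**2 + k + 4)/((k + 3)*(3*k + 4)).
Δs = 2**k*(3*k**2 + 13*k + 12), as required.

s_k = 2**k*(3*k**2 + k + 4)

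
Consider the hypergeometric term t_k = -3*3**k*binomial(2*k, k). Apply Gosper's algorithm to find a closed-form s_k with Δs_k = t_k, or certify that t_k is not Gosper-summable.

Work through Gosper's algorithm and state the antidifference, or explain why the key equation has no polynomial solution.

not Gosper-summable; s_k does not exist

Compute t_(k+1)/t_k: get 6*(2*k + 1)/(k + 1).
Normal form (A,B,C) = (12*k + 6, k + 1, 1).
f must satisfy (12*k + 6)·f(k+1) − (k)·f(k) = 1.
d = -1 from the (1,1,0) case.
Negative degree bound (-1): no f exists, t_k not Gosper-summable.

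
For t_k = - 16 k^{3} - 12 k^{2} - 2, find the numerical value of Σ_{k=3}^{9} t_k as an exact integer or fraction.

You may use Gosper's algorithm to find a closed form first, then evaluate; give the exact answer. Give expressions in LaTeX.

Σ = -35630

t_(k+1)/t_k = (8*(k + 1)**3 + 6*(k + 1)**2 + 1)/(8*k**3 + 6*k**2 + 1).
Factor: A=1; B=1; C=k**3 + 3*k**2/4 + 1/8.
f must satisfy (1)·f(k+1) − (1)·f(k) = k**3 + 3*k**2/4 + 1/8.
From deg A=0, deg B=0, deg C=3: d=4.
Solving with deg f ≤ 4: f(k) = k*(2*k**3 - 2*k**2 - k + 2)/8.
Certificate R = B(k−1)f/C = k*(2*k**3 - 2*k**2 - k + 2)/(8*k**3 + 6*k**2 + 1) gives s_k = 2*k*(-2*k**3 + 2*k**2 + k - 2).
s_(k+1) − s_k = -16*k**3 - 12*k**2 - 2 = t_k.
Sum = s_(10) − s_(3); s_(10) = -35840, s_(3) = -210 ⇒ -35630.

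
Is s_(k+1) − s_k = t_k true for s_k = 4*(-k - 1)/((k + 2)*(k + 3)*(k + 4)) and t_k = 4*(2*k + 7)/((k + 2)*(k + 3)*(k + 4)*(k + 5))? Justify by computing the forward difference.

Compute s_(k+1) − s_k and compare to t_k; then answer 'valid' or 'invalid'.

s_(k+1) = 4*(-k - 2)/((k + 3)*(k + 4)*(k + 5))
s_(k+1) − s_k = 4*(2*k + 1)/(k**4 + 14*k**3 + 71*k**2 + 154*k + 120)
(s_(k+1) − s_k) − t_k = -24/(k**4 + 14*k**3 + 71*k**2 + 154*k + 120)

Invalid: residual -24/(k**4 + 14*k**3 + 71*k**2 + 154*k + 120) ≠ 0.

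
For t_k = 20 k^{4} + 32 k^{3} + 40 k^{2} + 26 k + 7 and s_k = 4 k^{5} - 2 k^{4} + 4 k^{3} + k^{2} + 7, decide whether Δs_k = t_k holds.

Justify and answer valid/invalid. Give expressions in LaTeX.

valid; difference matches t_k

s_(k+1) = 4*k**5 + 18*k**4 + 36*k**3 + 41*k**2 + 26*k + 14
s_(k+1) − s_k = 20*k**4 + 32*k**3 + 40*k**2 + 26*k + 7
(s_(k+1) − s_k) − t_k = 0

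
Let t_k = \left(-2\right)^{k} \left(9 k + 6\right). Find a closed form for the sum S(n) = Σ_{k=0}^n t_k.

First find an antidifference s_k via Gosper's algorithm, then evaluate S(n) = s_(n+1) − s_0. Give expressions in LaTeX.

Ratio r(k) = 2*(-3*k - 5)/(3*k + 2).
So A=-2 and B=1, with C=k + 2/3.
Key eq: (-2)·f(k+1) = (1)·f(k) + (k + 2/3).
Degrees (0,0,1) ⇒ d ≤ 1.
Solve for f: f(k) = -k/3 (degree 1 ≤ 1).
Get s_k = R·t_k = -3*(-2)**k*k with R(k) = B(k−1)f(k)/C(k) = -k/(3*k + 2).
s_(k+1) − s_k = (-2)**k*(9*k + 6) = t_k.
Telescope: S(n) = s_(n+1) − s_(0) = 6*(-2)**n*(n + 1) − (0) = 6*(-2)**n*(n + 1).

S(n) = 6 \left(-2\right)^{n} \left(n + 1\right)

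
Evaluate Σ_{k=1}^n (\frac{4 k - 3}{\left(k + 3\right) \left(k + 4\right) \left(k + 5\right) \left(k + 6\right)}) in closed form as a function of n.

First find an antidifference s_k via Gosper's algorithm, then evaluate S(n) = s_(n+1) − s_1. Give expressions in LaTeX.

S(n) = \frac{n \left(n^{2} + 15 n - 6\right)}{40 \left(n^{3} + 15 n^{2} + 74 n + 120\right)}

t_(k+1)/t_k = (k + 3)*(4*k + 1)/((k + 7)*(4*k - 3)).
Gosper form: A/B · C(k+1)/C(k) with A=k + 3, B=k + 7, C=k - 3/4.
Set up (k + 3)·f(k+1) − (k + 6)·f(k) − (k - 3/4) = 0.
Degrees (1,1,1) ⇒ d ≤ 3.
Coefficient equations give f(k) = k*(k**2 + 12*k - 73)/240.
Get s_k = R·t_k = k*(k**2 + 12*k - 73)/(60*(k + 3)*(k + 4)*(k + 5)) with R(k) = B(k−1)f(k)/C(k) = k*(k + 6)*(k**2 + 12*k - 73)/(60*(4*k - 3)).
s_(k+1) − s_k = (4*k - 3)/(k**4 + 18*k**3 + 119*k**2 + 342*k + 360) = t_k.
Telescope: S(n) = s_(n+1) − s_(1) = (n**3 + 15*n**2 - 46*n - 60)/(60*(n**3 + 15*n**2 + 74*n + 120)) − (-1/120) = n*(n**2 + 15*n - 6)/(40*(n**3 + 15*n**2 + 74*n + 120)).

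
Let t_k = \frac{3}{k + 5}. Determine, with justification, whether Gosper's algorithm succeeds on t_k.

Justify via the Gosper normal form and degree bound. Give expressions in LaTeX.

r(k) = (k + 5)/(k + 6) after simplifying.
Gosper form: A/B · C(k+1)/C(k) with A=k + 5, B=k + 6, C=1.
Solve (k + 5)·f(k+1) − (k + 5)·f(k) = 1.
d = 0 from the (1,1,0) case.
Write f(k) = c0. Then LHS − RHS = -1, requiring -1 = 0: contradictory. No certificate.

No. Not Gosper-summable.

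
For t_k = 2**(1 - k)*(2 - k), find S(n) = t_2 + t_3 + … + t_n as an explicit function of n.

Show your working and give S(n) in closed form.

The ratio is (k - 1)/(2*(k - 2)).
Take A(k)=1/2, B(k)=1, C(k)=k - 2.
f must satisfy (1/2)·f(k+1) − (1)·f(k) = k - 2.
d = 1 from the (0,0,1) case.
Solve for f: f(k) = -2*(k - 1) (degree 1 ≤ 1).
Certificate R = B(k−1)f/C = -2*(k - 1)/(k - 2) gives s_k = 2**(2 - k)*(k - 1).
Verify: 2**(1 - k)*(2 - k) matches t_k.
s_(n+1) = 2**(1 - n)*n and s_(2) = 1, so S(n) = -1 + 2*n/2**n.

S(n) = -1 + 2*n/2**n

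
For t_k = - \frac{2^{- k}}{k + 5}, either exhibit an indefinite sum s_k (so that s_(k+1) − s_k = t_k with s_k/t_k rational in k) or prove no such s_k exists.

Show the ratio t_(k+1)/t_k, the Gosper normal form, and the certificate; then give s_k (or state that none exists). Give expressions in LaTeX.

not Gosper-summable; s_k does not exist

The ratio is (k + 5)/(2*(k + 6)).
Factor: A=k/2 + 5/2; B=k + 6; C=1.
Set up (k/2 + 5/2)·f(k+1) − (k + 5)·f(k) − (1) = 0.
deg f ≤ -1 (via 1,1,0).
Bound -1 < 0, so the key equation has no polynomial solution.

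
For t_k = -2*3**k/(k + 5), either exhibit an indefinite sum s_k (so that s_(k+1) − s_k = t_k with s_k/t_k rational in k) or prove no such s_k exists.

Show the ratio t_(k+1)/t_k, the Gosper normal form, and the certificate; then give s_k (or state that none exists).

t_(k+1)/t_k = 3*(k + 5)/(k + 6).
Normal form (A,B,C) = (3*k + 15, k + 6, 1).
Solve (3*k + 15)·f(k+1) − (k + 5)·f(k) = 1.
d = -1 from the (1,1,0) case.
Negative degree bound (-1): no f exists, t_k not Gosper-summable.

not Gosper-summable; s_k does not exist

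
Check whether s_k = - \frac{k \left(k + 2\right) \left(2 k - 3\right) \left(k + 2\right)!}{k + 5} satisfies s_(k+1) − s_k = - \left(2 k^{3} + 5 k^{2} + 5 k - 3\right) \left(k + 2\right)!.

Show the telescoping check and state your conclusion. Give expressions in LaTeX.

Invalid: residual \frac{3 \left(2 k^{4} + 15 k^{3} + 28 k^{2} + 25 k - 15\right) \left(k + 2\right)!}{\left(k + 5\right) \left(k + 6\right)} ≠ 0.

s_(k+1) = -(k + 1)*(k + 3)*(2*k - 1)*factorial(k + 3)/(k + 6)
s_(k+1) − s_k = -(2*k**5 + 21*k**4 + 75*k**3 + 118*k**2 + 42*k - 45)*factorial(k + 2)/((k + 5)*(k + 6))
(s_(k+1) − s_k) − t_k = 3*(2*k**4 + 15*k**3 + 28*k**2 + 25*k - 15)*factorial(k + 2)/((k + 5)*(k + 6))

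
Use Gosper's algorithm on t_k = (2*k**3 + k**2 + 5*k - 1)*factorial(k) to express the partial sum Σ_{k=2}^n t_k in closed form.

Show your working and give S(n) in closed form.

S(n) = 2*n**3*factorial(n) + 3*n**2*factorial(n) + 2*n*factorial(n) + factorial(n) - 8

t_(k+1)/t_k = (k + 1)*(5*k + 2*(k + 1)**3 + (k + 1)**2 + 4)/(2*k**3 + k**2 + 5*k - 1).
So A=k + 1 and B=1, with C=k**3 + k**2/2 + 5*k/2 - 1/2.
Set up (k + 1)·f(k+1) − (1)·f(k) − (k**3 + k**2/2 + 5*k/2 - 1/2) = 0.
Bound: deg f ≤ 2.
Match coefficients ⇒ f(k) = (2*k**2 - 3*k + 2)/2.
So s_k = (B(k−1)f/C)·t_k = ((2*k**2 - 3*k + 2)/(2*k**3 + k**2 + 5*k - 1))·t_k = (2*k**2 - 3*k + 2)*factorial(k).
Verify: (2*k**3 + k**2 + 5*k - 1)*factorial(k) matches t_k.
Σ_(k=2)^n t_k = s_(n+1) − s_(2) = ((2*n**2 + n + 1)*factorial(n + 1)) − (8), i.e. 2*n**3*factorial(n) + 3*n**2*factorial(n) + 2*n*factorial(n) + factorial(n) - 8.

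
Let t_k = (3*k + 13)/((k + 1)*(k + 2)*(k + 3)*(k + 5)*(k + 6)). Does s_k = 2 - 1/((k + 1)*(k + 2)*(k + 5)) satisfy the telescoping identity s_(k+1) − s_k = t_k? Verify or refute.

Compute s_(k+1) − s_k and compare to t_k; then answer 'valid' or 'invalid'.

s_(k+1) = 2 - 1/((k + 2)*(k + 3)*(k + 6))
s_(k+1) − s_k = (3*k + 13)/(k**5 + 17*k**4 + 107*k**3 + 307*k**2 + 396*k + 180)
(s_(k+1) − s_k) − t_k = 0

valid; difference matches t_k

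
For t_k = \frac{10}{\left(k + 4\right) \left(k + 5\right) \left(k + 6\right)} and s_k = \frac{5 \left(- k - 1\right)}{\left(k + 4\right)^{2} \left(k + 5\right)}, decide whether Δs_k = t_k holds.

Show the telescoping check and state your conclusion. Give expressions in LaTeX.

s_(k+1) = 5*(-k - 2)/((k + 5)**2*(k + 6))
s_(k+1) − s_k = 5*(2*k**2 + 9*k - 2)/(k**5 + 24*k**4 + 229*k**3 + 1086*k**2 + 2560*k + 2400)
(s_(k+1) − s_k) − t_k = 15*(-3*k - 14)/(k**5 + 24*k**4 + 229*k**3 + 1086*k**2 + 2560*k + 2400)

Invalid: residual \frac{15 \left(- 3 k - 14\right)}{k^{5} + 24 k^{4} + 229 k^{3} + 1086 k^{2} + 2560 k + 2400} ≠ 0.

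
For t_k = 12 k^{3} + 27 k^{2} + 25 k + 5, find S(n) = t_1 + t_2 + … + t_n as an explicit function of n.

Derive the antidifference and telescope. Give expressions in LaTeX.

r(k) = (12*k**3 + 63*k**2 + 115*k + 69)/(12*k**3 + 27*k**2 + 25*k + 5) after simplifying.
Gosper form: A/B · C(k+1)/C(k) with A=1, B=1, C=k**3 + 9*k**2/4 + 25*k/12 + 5/12.
Need (1)·f(k+1) − (1)·f(k) = k**3 + 9*k**2/4 + 25*k/12 + 5/12.
deg f ≤ 4 (via 0,0,3).
Match coefficients ⇒ f(k) = k*(3*k**3 + 3*k**2 + 2*k - 3)/12.
Certificate R = B(k−1)f/C = k*(3*k**3 + 3*k**2 + 2*k - 3)/(12*k**3 + 27*k**2 + 25*k + 5) gives s_k = k*(3*k**3 + 3*k**2 + 2*k - 3).
Check: Δs_k = 12*k**3 + 27*k**2 + 25*k + 5. ✓
Σ_(k=1)^n t_k = s_(n+1) − s_(1) = (3*n**4 + 15*n**3 + 29*n**2 + 22*n + 5) − (5), i.e. n*(3*n**3 + 15*n**2 + 29*n + 22).

S(n) = n \left(3 n^{3} + 15 n^{2} + 29 n + 22\right)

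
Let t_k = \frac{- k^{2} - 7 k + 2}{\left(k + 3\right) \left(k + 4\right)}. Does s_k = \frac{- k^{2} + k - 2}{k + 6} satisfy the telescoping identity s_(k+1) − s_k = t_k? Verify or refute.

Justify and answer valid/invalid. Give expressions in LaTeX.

s_(k+1) = (k - (k + 1)**2 - 1)/(k + 7)
s_(k+1) − s_k = (-k**2 - 13*k + 2)/(k**2 + 13*k + 42)
(s_(k+1) − s_k) − t_k = 6*(5*k**2 + 21*k - 10)/(k**4 + 20*k**3 + 145*k**2 + 450*k + 504)

Invalid: residual \frac{6 \left(5 k^{2} + 21 k - 10\right)}{k^{4} + 20 k^{3} + 145 k^{2} + 450 k + 504} ≠ 0.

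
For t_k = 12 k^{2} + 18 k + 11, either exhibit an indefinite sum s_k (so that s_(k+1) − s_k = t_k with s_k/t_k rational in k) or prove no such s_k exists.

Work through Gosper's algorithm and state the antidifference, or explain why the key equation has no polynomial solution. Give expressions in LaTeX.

s_k = k \left(4 k^{2} + 3 k + 4\right)

t_(k+1)/t_k = (12*k**2 + 42*k + 41)/(12*k**2 + 18*k + 11).
Gosper form: A/B · C(k+1)/C(k) with A=1, B=1, C=k**2 + 3*k/2 + 11/12.
Set up (1)·f(k+1) − (1)·f(k) − (k**2 + 3*k/2 + 11/12) = 0.
d = 3 from the (0,0,2) case.
Match coefficients ⇒ f(k) = k*(4*k**2 + 3*k + 4)/12.
Certificate R = B(k−1)f/C = k*(4*k**2 + 3*k + 4)/(12*k**2 + 18*k + 11) gives s_k = k*(4*k**2 + 3*k + 4).
s_(k+1) − s_k = 12*k**2 + 18*k + 11 = t_k.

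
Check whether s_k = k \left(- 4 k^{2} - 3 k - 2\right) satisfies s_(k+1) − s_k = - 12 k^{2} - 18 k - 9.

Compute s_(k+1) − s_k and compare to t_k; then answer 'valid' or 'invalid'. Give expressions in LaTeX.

Valid: the claim telescopes to t_k.

s_(k+1) = -(k + 1)*(3*k + 4*(k + 1)**2 + 5)
s_(k+1) − s_k = -12*k**2 - 18*k - 9
(s_(k+1) − s_k) − t_k = 0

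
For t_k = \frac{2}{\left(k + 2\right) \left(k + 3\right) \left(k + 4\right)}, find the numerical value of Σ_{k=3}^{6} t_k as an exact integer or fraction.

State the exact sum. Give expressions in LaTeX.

The ratio is (k + 2)/(k + 5).
Factor: A=k + 2; B=k + 5; C=1.
Key eq: (k + 2)·f(k+1) = (k + 4)·f(k) + (1).
From deg A=1, deg B=1, deg C=0: d=2.
Solving with deg f ≤ 2: f(k) = k*(k + 5)/12.
R(k) = B(k−1)·f(k)/C(k) = k*(k + 4)*(k + 5)/12; s_k = R·t_k = k*(k + 5)/(6*(k + 2)*(k + 3)).
s_(k+1) − s_k = 2/(k**3 + 9*k**2 + 26*k + 24) = t_k.
Σ_(k=3)^(6) t_k = s_(7) − s_(3) = 7/45 − (2/15) = 1/45.

Σ = 1/45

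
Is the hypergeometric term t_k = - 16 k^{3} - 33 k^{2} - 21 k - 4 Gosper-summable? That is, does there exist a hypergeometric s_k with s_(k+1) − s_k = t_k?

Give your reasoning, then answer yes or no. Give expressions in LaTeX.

The ratio is (16*k**3 + 81*k**2 + 135*k + 74)/(16*k**3 + 33*k**2 + 21*k + 4).
Take A(k)=1, B(k)=1, C(k)=k**3 + 33*k**2/16 + 21*k/16 + 1/4.
Need (1)·f(k+1) − (1)·f(k) = k**3 + 33*k**2/16 + 21*k/16 + 1/4.
deg f ≤ 4 (via 0,0,3).
Coefficient equations give f(k) = k*(k + 1)*(4*k**2 - k - 1)/16.
So s_k = (B(k−1)f/C)·t_k = (k*(4*k**2 - k - 1)/(16*k**2 + 17*k + 4))·t_k = k*(-4*k**3 - 3*k**2 + 2*k + 1).
Verify: -16*k**3 - 33*k**2 - 21*k - 4 matches t_k.

Yes. s_k = k \left(- 4 k^{3} - 3 k^{2} + 2 k + 1\right).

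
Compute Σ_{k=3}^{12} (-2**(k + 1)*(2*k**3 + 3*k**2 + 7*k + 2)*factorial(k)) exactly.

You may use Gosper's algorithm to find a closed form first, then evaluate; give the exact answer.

Step 1: r(k) = 2*(2*k**4 + 11*k**3 + 28*k**2 + 33*k + 14)/(2*k**3 + 3*k**2 + 7*k + 2).
A = 2*k + 2, B = 1, C = k**3 + 3*k**2/2 + 7*k/2 + 1.
Need (2*k + 2)·f(k+1) − (1)·f(k) = k**3 + 3*k**2/2 + 7*k/2 + 1.
From deg A=1, deg B=0, deg C=3: d=2.
Solving with deg f ≤ 2: f(k) = (k**2 - k + 2)/2.
Get s_k = R·t_k = -2**(k + 1)*(k**2 - k + 2)*factorial(k) with R(k) = B(k−1)f(k)/C(k) = (k**2 - k + 2)/(2*k**3 + 3*k**2 + 7*k + 2).
Verify: -2**(k + 1)*(2*k**3 + 3*k**2 + 7*k + 2)*factorial(k) matches t_k.
Evaluate s at k=13 and k=3: -16119714388377600 and -768; difference -16119714388376832.

Σ = -16119714388376832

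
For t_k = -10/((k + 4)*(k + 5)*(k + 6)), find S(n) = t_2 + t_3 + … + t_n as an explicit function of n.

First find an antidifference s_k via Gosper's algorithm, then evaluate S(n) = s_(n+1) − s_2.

S(n) = 5*(-n**2 - 11*n + 12)/(42*(n**2 + 11*n + 30))

Compute t_(k+1)/t_k: get (k + 4)/(k + 7).
Take A(k)=k + 4, B(k)=k + 7, C(k)=1.
Solve (k + 4)·f(k+1) − (k + 6)·f(k) = 1.
Degrees (1,1,0) ⇒ d ≤ 2.
Match coefficients ⇒ f(k) = k*(k + 9)/40.
Certificate R = B(k−1)f/C = k*(k + 6)*(k + 9)/40 gives s_k = k*(-k - 9)/(4*(k + 4)*(k + 5)).
Δs = -10/(k**3 + 15*k**2 + 74*k + 120), as required.
Σ_(k=2)^n t_k = s_(n+1) − s_(2) = ((-n**2 - 11*n - 10)/(4*(n**2 + 11*n + 30))) − (-11/84), i.e. 5*(-n**2 - 11*n + 12)/(42*(n**2 + 11*n + 30)).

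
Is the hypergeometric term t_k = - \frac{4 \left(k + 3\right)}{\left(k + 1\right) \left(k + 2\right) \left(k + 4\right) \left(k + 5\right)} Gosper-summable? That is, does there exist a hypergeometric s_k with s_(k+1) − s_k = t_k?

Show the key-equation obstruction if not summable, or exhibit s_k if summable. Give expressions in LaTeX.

Yes. s_k = \frac{k \left(- k - 5\right)}{2 \left(k^{2} + 5 k + 4\right)}.

The ratio is (k + 1)*(k + 4)**2/((k + 3)**2*(k + 6)).
Factor: A=k + 1; B=k + 6; C=k**2 + 6*k + 9.
Set up (k + 1)·f(k+1) − (k + 5)·f(k) − (k**2 + 6*k + 9) = 0.
deg f ≤ 4 (via 1,1,2).
Coefficient equations give f(k) = k*(k + 2)*(k + 3)*(k + 5)/8.
Then R = B(k−1)f/C = k*(k + 2)*(k + 5)**2/(8*(k + 3)), so s_k = R(k)·t_k = k*(-k - 5)/(2*(k**2 + 5*k + 4)).
Check: Δs_k = 4*(-k - 3)/(k**4 + 12*k**3 + 49*k**2 + 78*k + 40). ✓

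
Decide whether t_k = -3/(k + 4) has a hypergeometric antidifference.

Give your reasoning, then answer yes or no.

Ratio r(k) = (k + 4)/(k + 5).
So A=k + 4 and B=k + 5, with C=1.
Need (k + 4)·f(k+1) − (k + 4)·f(k) = 1.
From deg A=1, deg B=1, deg C=0: d=0.
Generic f = c0 gives residual -1; -1 = 0 cannot hold, so t_k is not Gosper-summable.

No — t_k has no hypergeometric antidifference.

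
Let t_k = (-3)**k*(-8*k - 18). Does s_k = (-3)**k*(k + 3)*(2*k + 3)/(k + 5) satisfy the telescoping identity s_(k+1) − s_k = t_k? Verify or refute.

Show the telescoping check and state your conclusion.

s_(k+1) = (-3)**(k + 1)*(k + 4)*(2*k + 5)/(k + 6)
s_(k+1) − s_k = (-3)**k*(-8*k**3 - 90*k**2 - 318*k - 354)/(k**2 + 11*k + 30)
(s_(k+1) − s_k) − t_k = (-3)**k*(16*k**2 + 120*k + 186)/(k**2 + 11*k + 30)

Invalid: residual (-3)**k*(16*k**2 + 120*k + 186)/(k**2 + 11*k + 30) ≠ 0.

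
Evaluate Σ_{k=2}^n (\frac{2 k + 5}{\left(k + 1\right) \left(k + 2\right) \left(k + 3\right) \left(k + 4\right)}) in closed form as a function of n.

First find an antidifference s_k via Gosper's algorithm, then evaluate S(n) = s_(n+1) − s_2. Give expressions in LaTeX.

S(n) = \frac{n^{2} + 6 n - 7}{15 \left(n^{2} + 6 n + 8\right)}

r(k) = (k + 1)*(2*k + 7)/((k + 5)*(2*k + 5)) after simplifying.
Gosper form: A/B · C(k+1)/C(k) with A=k + 1, B=k + 5, C=k + 5/2.
Set up (k + 1)·f(k+1) − (k + 4)·f(k) − (k + 5/2) = 0.
Bound: deg f ≤ 3.
Match coefficients ⇒ f(k) = k*(k + 2)*(k + 4)/6.
So s_k = (B(k−1)f/C)·t_k = (k*(k + 2)*(k + 4)**2/(3*(2*k + 5)))·t_k = k*(k + 4)/(3*(k**2 + 4*k + 3)).
Δs = (2*k + 5)/(k**4 + 10*k**3 + 35*k**2 + 50*k + 24), as required.
s_(n+1) = (n**2 + 6*n + 5)/(3*(n**2 + 6*n + 8)) and s_(2) = 4/15, so S(n) = (n**2 + 6*n - 7)/(15*(n**2 + 6*n + 8)).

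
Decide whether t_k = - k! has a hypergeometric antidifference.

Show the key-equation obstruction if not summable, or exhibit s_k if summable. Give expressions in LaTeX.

No. Not Gosper-summable.

r(k) = k + 1 after simplifying.
Take A(k)=k + 1, B(k)=1, C(k)=1.
Solve (k + 1)·f(k+1) − (1)·f(k) = 1.
From deg A=1, deg B=0, deg C=0: d=-1.
Negative degree bound (-1): no f exists, t_k not Gosper-summable.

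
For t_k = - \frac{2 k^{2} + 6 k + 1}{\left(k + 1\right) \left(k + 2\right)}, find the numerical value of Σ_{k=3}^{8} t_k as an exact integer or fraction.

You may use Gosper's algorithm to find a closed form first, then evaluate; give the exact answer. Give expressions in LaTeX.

t_(k+1)/t_k = (k + 1)*(6*k + 2*(k + 1)**2 + 7)/((k + 3)*(2*k**2 + 6*k + 1)).
Normal form (A,B,C) = (k + 1, k + 3, k**2 + 3*k + 1/2).
f must satisfy (k + 1)·f(k+1) − (k + 2)·f(k) = k**2 + 3*k + 1/2.
deg f ≤ 2 (via 1,1,2).
Solve for f: f(k) = k*(2*k - 1)/2 (degree 2 ≤ 2).
So s_k = (B(k−1)f/C)·t_k = (k*(k + 2)*(2*k - 1)/(2*k**2 + 6*k + 1))·t_k = k*(1 - 2*k)/(k + 1).
Check: Δs_k = (-2*k**2 - 6*k - 1)/(k**2 + 3*k + 2). ✓
Sum = s_(9) − s_(3); s_(9) = -153/10, s_(3) = -15/4 ⇒ -231/20.

Σ = -231/20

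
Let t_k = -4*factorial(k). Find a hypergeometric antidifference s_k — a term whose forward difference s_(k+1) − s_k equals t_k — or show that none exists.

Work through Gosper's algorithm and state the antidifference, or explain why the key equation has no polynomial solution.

not Gosper-summable; s_k does not exist

r(k) = k + 1 after simplifying.
Factor: A=k + 1; B=1; C=1.
Need (k + 1)·f(k+1) − (1)·f(k) = 1.
deg f ≤ -1 (via 1,0,0).
Bound -1 < 0, so the key equation has no polynomial solution.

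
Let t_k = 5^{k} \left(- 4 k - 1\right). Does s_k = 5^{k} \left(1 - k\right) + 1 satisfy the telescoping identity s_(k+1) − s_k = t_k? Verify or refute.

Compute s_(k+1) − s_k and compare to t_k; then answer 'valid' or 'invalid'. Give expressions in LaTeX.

Valid: the claim telescopes to t_k.

s_(k+1) = -5**(k + 1)*k + 1
s_(k+1) − s_k = 5**k*(-4*k - 1)
(s_(k+1) − s_k) − t_k = 0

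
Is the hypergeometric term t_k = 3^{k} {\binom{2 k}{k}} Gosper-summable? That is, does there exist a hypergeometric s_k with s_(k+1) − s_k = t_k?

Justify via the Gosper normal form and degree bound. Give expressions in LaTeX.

The ratio is 6*(2*k + 1)/(k + 1).
So A=12*k + 6 and B=k + 1, with C=1.
Solve (12*k + 6)·f(k+1) − (k)·f(k) = 1.
deg f ≤ -1 (via 1,1,0).
d = -1 < 0 ⇒ no nonzero polynomial f; not summable.

No — negative degree bound, so no certificate f.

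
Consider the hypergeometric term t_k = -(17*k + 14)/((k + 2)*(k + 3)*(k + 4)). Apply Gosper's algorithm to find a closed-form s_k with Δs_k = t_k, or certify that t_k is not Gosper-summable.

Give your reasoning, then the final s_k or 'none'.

s_k = k*(-4*k - 3)/((k + 2)*(k + 3))

The ratio is (k + 2)*(17*k + 31)/((k + 5)*(17*k + 14)).
So A=k + 2 and B=k + 5, with C=k + 14/17.
Key eq: (k + 2)·f(k+1) = (k + 4)·f(k) + (k + 14/17).
Degrees (1,1,1) ⇒ d ≤ 2.
Solving with deg f ≤ 2: f(k) = k*(4*k + 3)/17.
R(k) = B(k−1)·f(k)/C(k) = k*(k + 4)*(4*k + 3)/(17*k + 14); s_k = R·t_k = k*(-4*k - 3)/((k + 2)*(k + 3)).
Δs = (-17*k - 14)/(k**3 + 9*k**2 + 26*k + 24), as required.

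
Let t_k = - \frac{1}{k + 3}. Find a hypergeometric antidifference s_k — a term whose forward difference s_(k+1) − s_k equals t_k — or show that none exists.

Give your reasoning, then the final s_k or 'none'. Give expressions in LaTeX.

none — t_k is not Gosper-summable

The ratio is (k + 3)/(k + 4).
Take A(k)=k + 3, B(k)=k + 4, C(k)=1.
Need (k + 3)·f(k+1) − (k + 3)·f(k) = 1.
Degrees (1,1,0) ⇒ d ≤ 0.
f = c0 ⇒ A·f(k+1) − B(k−1)·f(k) − C = -1. The system {-1 = 0} is inconsistent; no antidifference.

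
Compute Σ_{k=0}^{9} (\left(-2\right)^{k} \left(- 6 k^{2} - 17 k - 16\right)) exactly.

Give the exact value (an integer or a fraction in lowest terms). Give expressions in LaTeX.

Step 1: r(k) = 2*(-6*k**2 - 29*k - 39)/(6*k**2 + 17*k + 16).
A = -2, B = 1, C = k**2 + 17*k/6 + 8/3.
Solve (-2)·f(k+1) − (1)·f(k) = k**2 + 17*k/6 + 8/3.
Degrees (0,0,2) ⇒ d ≤ 2.
Match coefficients ⇒ f(k) = -(2*k**2 + 3*k + 2)/6.
Certificate R = B(k−1)f/C = -(2*k**2 + 3*k + 2)/(6*k**2 + 17*k + 16) gives s_k = (-2)**k*(2*k**2 + 3*k + 2).
Δs = (-2)**k*(-6*k**2 - 17*k - 16), as required.
Σ_(k=0)^(9) t_k = s_(10) − s_(0) = 237568 − (2) = 237566.

Σ = 237566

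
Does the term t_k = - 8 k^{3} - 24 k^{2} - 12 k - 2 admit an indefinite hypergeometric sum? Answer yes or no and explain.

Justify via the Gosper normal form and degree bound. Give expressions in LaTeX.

Yes. s_k = 2 k^{2} \left(- k^{2} - 2 k + 2\right).

r(k) = (4*k**3 + 24*k**2 + 42*k + 23)/(4*k**3 + 12*k**2 + 6*k + 1) after simplifying.
Take A(k)=1, B(k)=1, C(k)=k**3 + 3*k**2 + 3*k/2 + 1/4.
Key eq: (1)·f(k+1) = (1)·f(k) + (k**3 + 3*k**2 + 3*k/2 + 1/4).
From deg A=0, deg B=0, deg C=3: d=4.
Coefficient equations give f(k) = k**2*(k**2 + 2*k - 2)/4.
Get s_k = R·t_k = 2*k**2*(-k**2 - 2*k + 2) with R(k) = B(k−1)f(k)/C(k) = k**2*(k**2 + 2*k - 2)/(4*k**3 + 12*k**2 + 6*k + 1).
s_(k+1) − s_k = -8*k**3 - 24*k**2 - 12*k - 2 = t_k.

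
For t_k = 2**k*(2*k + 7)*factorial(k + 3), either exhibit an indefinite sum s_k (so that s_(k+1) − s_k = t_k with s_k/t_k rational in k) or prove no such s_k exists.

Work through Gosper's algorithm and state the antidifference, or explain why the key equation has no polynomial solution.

The ratio is 2*(k + 4)*(2*k + 9)/(2*k + 7).
Gosper form: A/B · C(k+1)/C(k) with A=2*k + 8, B=1, C=k + 7/2.
Set up (2*k + 8)·f(k+1) − (1)·f(k) − (k + 7/2) = 0.
deg f ≤ 0 (via 1,0,1).
A polynomial solution: f(k) = 1/2.
Then R = B(k−1)f/C = 1/(2*k + 7), so s_k = R(k)·t_k = 2**k*factorial(k + 3).
Verify: 2**k*(2*k + 7)*factorial(k + 3) matches t_k.

s_k = 2**k*factorial(k + 3)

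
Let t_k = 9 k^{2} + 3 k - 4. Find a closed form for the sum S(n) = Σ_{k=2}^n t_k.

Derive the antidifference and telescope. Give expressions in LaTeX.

t_(k+1)/t_k = (9*k**2 + 21*k + 8)/(9*k**2 + 3*k - 4).
Normal form (A,B,C) = (1, 1, k**2 + k/3 - 4/9).
Solve (1)·f(k+1) − (1)·f(k) = k**2 + k/3 - 4/9.
deg f ≤ 3 (via 0,0,2).
A polynomial solution: f(k) = k*(3*k**2 - 3*k - 4)/9.
R(k) = B(k−1)·f(k)/C(k) = k*(3*k**2 - 3*k - 4)/(9*k**2 + 3*k - 4); s_k = R·t_k = k*(3*k**2 - 3*k - 4).
Check: Δs_k = 9*k**2 + 3*k - 4. ✓
s_(n+1) = 3*n**3 + 6*n**2 - n - 4 and s_(2) = 4, so S(n) = 3*n**3 + 6*n**2 - n - 8.

S(n) = 3 n^{3} + 6 n^{2} - n - 8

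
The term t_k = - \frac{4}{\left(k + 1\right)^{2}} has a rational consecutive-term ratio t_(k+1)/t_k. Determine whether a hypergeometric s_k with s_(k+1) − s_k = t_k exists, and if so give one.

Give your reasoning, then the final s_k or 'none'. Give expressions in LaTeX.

r(k) = (k + 1)**2/(k + 2)**2 after simplifying.
Factor: A=k**2 + 2*k + 1; B=k**2 + 4*k + 4; C=1.
Need (k**2 + 2*k + 1)·f(k+1) − (k**2 + 2*k + 1)·f(k) = 1.
Degrees (2,2,0) ⇒ d ≤ 0.
Generic f = c0 gives residual -1; -1 = 0 cannot hold, so t_k is not Gosper-summable.

none (Gosper's algorithm certifies no s_k)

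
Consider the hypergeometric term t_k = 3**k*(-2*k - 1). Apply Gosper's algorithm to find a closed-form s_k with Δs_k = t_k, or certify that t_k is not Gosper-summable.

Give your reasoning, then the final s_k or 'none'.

The ratio is 3*(2*k + 3)/(2*k + 1).
Take A(k)=3, B(k)=1, C(k)=k + 1/2.
Set up (3)·f(k+1) − (1)·f(k) − (k + 1/2) = 0.
Bound: deg f ≤ 1.
A polynomial solution: f(k) = (k - 1)/2.
Then R = B(k−1)f/C = (k - 1)/(2*k + 1), so s_k = R(k)·t_k = 3**k*(1 - k).
Verify: 3**k*(-2*k - 1) matches t_k.

s_k = 3**k*(1 - k)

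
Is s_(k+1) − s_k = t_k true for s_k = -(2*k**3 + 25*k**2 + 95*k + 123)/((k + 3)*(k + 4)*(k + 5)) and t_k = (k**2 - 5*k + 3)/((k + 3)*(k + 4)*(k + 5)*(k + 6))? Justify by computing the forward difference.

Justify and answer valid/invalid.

valid (s_(k+1) − s_k reduces to t_k)

s_(k+1) = (-95*k - 2*(k + 1)**3 - 25*(k + 1)**2 - 218)/((k + 4)*(k + 5)*(k + 6))
s_(k+1) − s_k = (k**2 - 5*k + 3)/(k**4 + 18*k**3 + 119*k**2 + 342*k + 360)
(s_(k+1) − s_k) − t_k = 0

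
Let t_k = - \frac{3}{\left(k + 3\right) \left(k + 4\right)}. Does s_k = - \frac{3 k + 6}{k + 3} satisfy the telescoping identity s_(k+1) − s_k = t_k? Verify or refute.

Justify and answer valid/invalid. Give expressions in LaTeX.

valid (s_(k+1) − s_k reduces to t_k)

s_(k+1) = 3*(-k - 3)/(k + 4)
s_(k+1) − s_k = -3/(k**2 + 7*k + 12)
(s_(k+1) − s_k) − t_k = 0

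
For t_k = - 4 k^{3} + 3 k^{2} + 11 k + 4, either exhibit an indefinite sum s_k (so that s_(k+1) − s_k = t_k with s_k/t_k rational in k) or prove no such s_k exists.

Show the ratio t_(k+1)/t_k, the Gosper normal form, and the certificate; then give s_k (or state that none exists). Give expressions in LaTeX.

s_k = k \left(- k^{3} + 3 k^{2} + 3 k - 1\right)

Ratio r(k) = (4*k**3 + 9*k**2 - 5*k - 14)/(4*k**3 - 3*k**2 - 11*k - 4).
Factor: A=1; B=1; C=k**3 - 3*k**2/4 - 11*k/4 - 1.
Set up (1)·f(k+1) − (1)·f(k) − (k**3 - 3*k**2/4 - 11*k/4 - 1) = 0.
Bound: deg f ≤ 4.
Solve for f: f(k) = k*(k + 1)*(k**2 - 4*k + 1)/4 (degree 4 ≤ 4).
Certificate R = B(k−1)f/C = k*(k**2 - 4*k + 1)/(4*k**2 - 7*k - 4) gives s_k = k*(-k**3 + 3*k**2 + 3*k - 1).
Δs = -4*k**3 + 3*k**2 + 11*k + 4, as required.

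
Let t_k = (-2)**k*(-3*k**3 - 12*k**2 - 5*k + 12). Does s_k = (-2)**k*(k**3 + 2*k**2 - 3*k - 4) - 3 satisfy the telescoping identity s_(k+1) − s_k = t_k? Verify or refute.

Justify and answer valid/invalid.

Valid — Δs_k = t_k.

s_(k+1) = (-2)**(k + 1)*(-3*k + (k + 1)**3 + 2*(k + 1)**2 - 7) - 3
s_(k+1) − s_k = (-2)**k*(-3*k**3 - 12*k**2 - 5*k + 12)
(s_(k+1) − s_k) − t_k = 0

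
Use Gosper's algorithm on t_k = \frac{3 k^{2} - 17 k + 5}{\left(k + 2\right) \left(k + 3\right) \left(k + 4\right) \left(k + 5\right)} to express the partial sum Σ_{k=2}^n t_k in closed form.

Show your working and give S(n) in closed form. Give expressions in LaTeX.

Step 1: r(k) = (3*k**3 - 5*k**2 - 31*k - 18)/(3*k**3 + k**2 - 97*k + 30).
Gosper form: A/B · C(k+1)/C(k) with A=k + 2, B=k + 6, C=k**2 - 17*k/3 + 5/3.
Solve (k + 2)·f(k+1) − (k + 5)·f(k) = k**2 - 17*k/3 + 5/3.
deg f ≤ 3 (via 1,1,2).
Solving with deg f ≤ 3: f(k) = k*(k**2 - 15*k + 34)/24.
R(k) = B(k−1)·f(k)/C(k) = k*(k + 5)*(k**2 - 15*k + 34)/(8*(3*k**2 - 17*k + 5)); s_k = R·t_k = k*(k**2 - 15*k + 34)/(8*(k + 2)*(k + 3)*(k + 4)).
s_(k+1) − s_k = (3*k**2 - 17*k + 5)/(k**4 + 14*k**3 + 71*k**2 + 154*k + 120) = t_k.
s_(n+1) = (n**3 - 12*n**2 + 7*n + 20)/(8*(n**3 + 12*n**2 + 47*n + 60)) and s_(2) = 1/60, so S(n) = (13*n**3 - 204*n**2 + 11*n + 180)/(120*(n**3 + 12*n**2 + 47*n + 60)).

S(n) = \frac{13 n^{3} - 204 n^{2} + 11 n + 180}{120 \left(n^{3} + 12 n^{2} + 47 n + 60\right)}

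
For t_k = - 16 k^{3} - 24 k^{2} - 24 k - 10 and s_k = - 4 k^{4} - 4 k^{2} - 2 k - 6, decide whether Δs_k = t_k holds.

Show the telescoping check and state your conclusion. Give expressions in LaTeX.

s_(k+1) = -2*k - 4*(k + 1)**4 - 4*(k + 1)**2 - 8
s_(k+1) − s_k = -16*k**3 - 24*k**2 - 24*k - 10
(s_(k+1) − s_k) − t_k = 0

valid (s_(k+1) − s_k reduces to t_k)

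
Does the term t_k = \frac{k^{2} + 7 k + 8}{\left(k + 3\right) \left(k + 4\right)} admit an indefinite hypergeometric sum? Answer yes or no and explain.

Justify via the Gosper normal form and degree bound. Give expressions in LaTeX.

Step 1: r(k) = (k + 3)*(7*k + (k + 1)**2 + 15)/((k + 5)*(k**2 + 7*k + 8)).
Gosper form: A/B · C(k+1)/C(k) with A=k + 3, B=k + 5, C=k**2 + 7*k + 8.
f must satisfy (k + 3)·f(k+1) − (k + 4)·f(k) = k**2 + 7*k + 8.
Bound: deg f ≤ 2.
Match coefficients ⇒ f(k) = k*(3*k + 5)/3.
Certificate R = B(k−1)f/C = k*(k + 4)*(3*k + 5)/(3*(k**2 + 7*k + 8)) gives s_k = k*(3*k + 5)/(3*(k + 3)).
Δs = (k**2 + 7*k + 8)/(k**2 + 7*k + 12), as required.

Yes. s_k = \frac{k \left(3 k + 5\right)}{3 \left(k + 3\right)}.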